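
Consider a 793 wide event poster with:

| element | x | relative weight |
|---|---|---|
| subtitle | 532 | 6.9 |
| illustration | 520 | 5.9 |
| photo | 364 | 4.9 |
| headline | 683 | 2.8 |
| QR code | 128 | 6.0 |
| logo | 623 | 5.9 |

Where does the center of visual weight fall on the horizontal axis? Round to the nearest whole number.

x ≈ 459

Total weight = 6.9 + 5.9 + 4.9 + 2.8 + 6.0 + 5.9 = 32.4.
x: moment 14878.5 / weight 32.4 ≈ 459.21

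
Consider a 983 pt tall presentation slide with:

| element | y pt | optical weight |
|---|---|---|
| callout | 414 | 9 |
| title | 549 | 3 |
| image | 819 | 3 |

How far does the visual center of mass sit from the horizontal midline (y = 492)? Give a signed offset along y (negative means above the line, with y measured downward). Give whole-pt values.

≈ 30 pt

Σw = 9 + 3 + 3 = 15.
y: (9·414 + 3·549 + 3·819) / 15 = 7830 / 15 ≈ 522.00
Offset from y = 492: 522.00 − 492 ≈ 30.00.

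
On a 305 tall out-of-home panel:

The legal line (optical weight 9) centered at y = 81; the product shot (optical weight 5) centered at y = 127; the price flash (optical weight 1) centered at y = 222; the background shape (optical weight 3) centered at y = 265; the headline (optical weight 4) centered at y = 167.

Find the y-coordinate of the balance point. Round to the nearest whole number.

Σw = 9 + 5 + 1 + 3 + 4 = 22.
y-moment: 9·81 + 5·127 + 1·222 + 3·265 + 4·167 = 3049; centroid 3049/22 ≈ 138.59.

y ≈ 139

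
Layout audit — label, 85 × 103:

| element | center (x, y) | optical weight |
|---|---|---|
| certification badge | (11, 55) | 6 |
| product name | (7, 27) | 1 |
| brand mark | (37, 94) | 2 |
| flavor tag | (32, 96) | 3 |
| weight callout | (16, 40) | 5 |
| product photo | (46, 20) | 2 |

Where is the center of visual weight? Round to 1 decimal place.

Σw = 6 + 1 + 2 + 3 + 5 + 2 = 19.
x: (6·11 + 1·7 + 2·37 + 3·32 + 5·16 + 2·46) / 19 = 415 / 19 ≈ 21.84
y: (6·55 + 1·27 + 2·94 + 3·96 + 5·40 + 2·20) / 19 = 1073 / 19 ≈ 56.47

(21.8, 56.5)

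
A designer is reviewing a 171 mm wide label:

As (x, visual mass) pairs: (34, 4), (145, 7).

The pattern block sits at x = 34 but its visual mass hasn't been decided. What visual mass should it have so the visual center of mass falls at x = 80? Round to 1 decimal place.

Existing Σw = 11 (4 + 7); existing moment 4·34 + 7·145 = 1151.
For the centroid to hit 80: (1151 + w·34) / (11 + w) = 80.
So w = (80·11 − 1151)/(34 − 80) = -271/-46 ≈ 5.89.

w ≈ 5.9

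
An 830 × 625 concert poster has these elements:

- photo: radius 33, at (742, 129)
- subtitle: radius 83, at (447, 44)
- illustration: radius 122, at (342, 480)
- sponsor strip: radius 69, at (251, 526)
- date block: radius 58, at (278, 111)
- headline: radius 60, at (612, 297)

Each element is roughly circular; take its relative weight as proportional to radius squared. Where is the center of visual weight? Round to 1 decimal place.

(384.9, 333.5)

r² weights: photo 33² = 1089, subtitle 83² = 6889, illustration 122² = 14884, sponsor strip 69² = 4761, date block 58² = 3364, headline 60² = 3600. Total = 34587.
x: (1089·742 + 6889·447 + 14884·342 + 4761·251 + 3364·278 + 3600·612) / 34587 = 13311152 / 34587 ≈ 384.86
y: (1089·129 + 6889·44 + 14884·480 + 4761·526 + 3364·111 + 3600·297) / 34587 = 11534807 / 34587 ≈ 333.50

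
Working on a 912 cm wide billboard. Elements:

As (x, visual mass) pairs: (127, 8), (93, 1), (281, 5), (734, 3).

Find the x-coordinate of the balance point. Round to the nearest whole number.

Σw = 8 + 1 + 5 + 3 = 17.
x-moment: 8·127 + 1·93 + 5·281 + 3·734 = 4716; centroid 4716/17 ≈ 277.41.

x ≈ 277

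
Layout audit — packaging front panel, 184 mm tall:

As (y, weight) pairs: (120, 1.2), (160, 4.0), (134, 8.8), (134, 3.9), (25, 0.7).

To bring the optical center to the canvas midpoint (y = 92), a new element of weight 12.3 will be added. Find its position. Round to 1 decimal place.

y ≈ 27.6

With the new element, Σw becomes 1.2 + 4.0 + 8.8 + 3.9 + 0.7 + 12.3 = 30.9.
y: need Σw·y = 30.9·92 = 2842.8. Existing = 1.2·120 + 4.0·160 + 8.8·134 + 3.9·134 + 0.7·25 = 2503.3. Remainder 339.5 / 12.3 ≈ 27.60.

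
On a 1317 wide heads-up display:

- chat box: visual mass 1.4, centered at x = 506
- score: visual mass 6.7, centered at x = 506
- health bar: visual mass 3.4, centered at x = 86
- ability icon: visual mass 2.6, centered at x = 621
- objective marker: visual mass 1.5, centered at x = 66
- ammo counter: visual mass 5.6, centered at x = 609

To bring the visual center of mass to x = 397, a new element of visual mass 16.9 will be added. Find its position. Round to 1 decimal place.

x ≈ 332.0

After adding the new element, total weight = 1.4 + 6.7 + 3.4 + 2.6 + 1.5 + 5.6 + 16.9 = 38.1.
Along x: (9515.0 + 16.9·x) / 38.1 = 397 (existing moment 1.4·506 + 6.7·506 + 3.4·86 + 2.6·621 + 1.5·66 + 5.6·609 = 9515.0) ⇒ x = (15125.7 − 9515.0) / 16.9 ≈ 331.99.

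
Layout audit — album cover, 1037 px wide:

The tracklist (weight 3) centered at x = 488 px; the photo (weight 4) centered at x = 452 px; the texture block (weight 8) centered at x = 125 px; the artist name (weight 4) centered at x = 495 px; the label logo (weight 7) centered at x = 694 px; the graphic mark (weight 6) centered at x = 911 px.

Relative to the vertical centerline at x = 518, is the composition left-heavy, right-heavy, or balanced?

balanced

Weights sum to 3 + 4 + 8 + 4 + 7 + 6 = 32.
x: moment 16576 / weight 32 ≈ 518.00
The centroid 518.00 matches the midline at 518, so the layout is balanced.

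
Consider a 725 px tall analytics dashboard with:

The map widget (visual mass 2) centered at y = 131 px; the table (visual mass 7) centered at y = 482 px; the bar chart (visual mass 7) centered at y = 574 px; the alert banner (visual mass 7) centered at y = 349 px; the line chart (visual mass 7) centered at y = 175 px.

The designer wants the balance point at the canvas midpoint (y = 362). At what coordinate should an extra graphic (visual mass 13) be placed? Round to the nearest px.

y ≈ 326

After adding the extra graphic, total weight = 2 + 7 + 7 + 7 + 7 + 13 = 43.
y: target moment 43×362 = 15566; current 2·131 + 7·482 + 7·574 + 7·349 + 7·175 = 11322; the extra graphic supplies 4244, so y = 4244/13 ≈ 326.46.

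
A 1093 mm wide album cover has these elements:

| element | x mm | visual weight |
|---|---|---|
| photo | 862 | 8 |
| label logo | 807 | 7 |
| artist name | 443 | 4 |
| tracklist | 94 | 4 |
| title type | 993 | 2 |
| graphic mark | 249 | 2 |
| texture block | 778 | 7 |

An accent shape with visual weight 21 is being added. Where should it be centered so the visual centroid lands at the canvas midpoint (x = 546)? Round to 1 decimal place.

x ≈ 352.7

With the accent shape, Σw becomes 8 + 7 + 4 + 4 + 2 + 2 + 7 + 21 = 55.
x: need Σw·x = 55·546 = 30030. Existing = 8·862 + 7·807 + 4·443 + 4·94 + 2·993 + 2·249 + 7·778 = 22623. Remainder 7407 / 21 ≈ 352.71.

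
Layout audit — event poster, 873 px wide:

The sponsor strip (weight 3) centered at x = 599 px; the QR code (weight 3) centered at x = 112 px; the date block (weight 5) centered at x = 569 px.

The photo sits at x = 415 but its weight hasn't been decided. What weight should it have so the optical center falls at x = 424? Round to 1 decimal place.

Known weights sum to 3 + 3 + 5 = 11; their moment is 3·599 + 3·112 + 5·569 = 4978.
Balance at x = 424 requires (4978 + w·415) / (11 + w) = 424.
Rearranging, w·(415 − 424) = 424·11 − 4978 = -314, so w ≈ -314/-9 = 34.89.

w ≈ 34.9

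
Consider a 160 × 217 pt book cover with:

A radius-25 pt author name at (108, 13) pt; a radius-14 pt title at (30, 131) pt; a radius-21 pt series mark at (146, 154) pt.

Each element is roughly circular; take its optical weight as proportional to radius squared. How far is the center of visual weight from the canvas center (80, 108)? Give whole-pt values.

r² weights: author name 25² = 625, title 14² = 196, series mark 21² = 441. Total = 1262.
x: (625·108 + 196·30 + 441·146) / 1262 = 137766 / 1262 ≈ 109.16
y: (625·13 + 196·131 + 441·154) / 1262 = 101715 / 1262 ≈ 80.60
From (80, 108): dx = 29.16, dy = -27.40, so the distance is √(dx²+dy²) ≈ 40.02.

≈ 40 pt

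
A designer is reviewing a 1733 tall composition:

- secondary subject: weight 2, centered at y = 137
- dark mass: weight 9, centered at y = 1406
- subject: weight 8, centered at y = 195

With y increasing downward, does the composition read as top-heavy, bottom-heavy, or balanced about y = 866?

Total weight = 2 + 9 + 8 = 19.
y: (2·137 + 9·1406 + 8·195) / 19 = 14488 / 19 ≈ 762.53
762.5 lies above (smaller y than) the midline 866, so the layout is top-heavy.

top-heavy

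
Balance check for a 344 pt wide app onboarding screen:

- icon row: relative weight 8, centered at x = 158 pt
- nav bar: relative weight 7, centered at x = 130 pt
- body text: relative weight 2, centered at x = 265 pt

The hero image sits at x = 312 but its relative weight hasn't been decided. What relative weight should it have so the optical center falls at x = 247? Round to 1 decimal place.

w ≈ 23.0

Known weights sum to 8 + 7 + 2 = 17; their moment is 8·158 + 7·130 + 2·265 = 2704.
Balance at x = 247 requires (2704 + w·312) / (17 + w) = 247.
Rearranging, w·(312 − 247) = 247·17 − 2704 = 1495, so w ≈ 1495/65 = 23.00.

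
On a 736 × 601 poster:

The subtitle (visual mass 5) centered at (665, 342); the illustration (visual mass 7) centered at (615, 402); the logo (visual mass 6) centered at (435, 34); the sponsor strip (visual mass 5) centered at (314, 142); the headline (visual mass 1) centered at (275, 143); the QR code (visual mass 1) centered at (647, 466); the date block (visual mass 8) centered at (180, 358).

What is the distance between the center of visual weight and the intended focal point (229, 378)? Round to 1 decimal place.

≈ 227.7

Weights sum to 5 + 7 + 6 + 5 + 1 + 1 + 8 = 33.
x: (5·665 + 7·615 + 6·435 + 5·314 + 1·275 + 1·647 + 8·180) / 33 = 14172 / 33 ≈ 429.45
y: (5·342 + 7·402 + 6·34 + 5·142 + 1·143 + 1·466 + 8·358) / 33 = 8911 / 33 ≈ 270.03
From (229, 378): dx = 200.45, dy = -107.97, so the distance is √(dx²+dy²) ≈ 227.68.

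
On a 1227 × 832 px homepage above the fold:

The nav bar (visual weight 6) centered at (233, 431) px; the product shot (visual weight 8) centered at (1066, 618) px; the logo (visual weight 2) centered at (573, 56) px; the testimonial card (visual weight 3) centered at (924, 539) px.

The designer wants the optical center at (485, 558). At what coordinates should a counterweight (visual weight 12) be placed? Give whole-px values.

(99, 670)

New total weight: (6 + 8 + 2 + 3) + 12 = 31.
x: target moment 31×485 = 15035; current 6·233 + 8·1066 + 2·573 + 3·924 = 13844; the counterweight supplies 1191, so x = 1191/12 ≈ 99.25.
y: target moment 31×558 = 17298; current 6·431 + 8·618 + 2·56 + 3·539 = 9259; the counterweight supplies 8039, so y = 8039/12 ≈ 669.92.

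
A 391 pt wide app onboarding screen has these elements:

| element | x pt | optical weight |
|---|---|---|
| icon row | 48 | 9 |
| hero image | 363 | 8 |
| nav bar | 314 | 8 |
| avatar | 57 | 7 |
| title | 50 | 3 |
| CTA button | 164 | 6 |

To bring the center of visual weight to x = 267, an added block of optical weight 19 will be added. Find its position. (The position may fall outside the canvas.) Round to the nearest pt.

With the added block, Σw becomes 9 + 8 + 8 + 7 + 3 + 6 + 19 = 60.
Along x: (7381 + 19·x) / 60 = 267 (existing moment 9·48 + 8·363 + 8·314 + 7·57 + 3·50 + 6·164 = 7381) ⇒ x = (16020 − 7381) / 19 ≈ 454.68.

x ≈ 455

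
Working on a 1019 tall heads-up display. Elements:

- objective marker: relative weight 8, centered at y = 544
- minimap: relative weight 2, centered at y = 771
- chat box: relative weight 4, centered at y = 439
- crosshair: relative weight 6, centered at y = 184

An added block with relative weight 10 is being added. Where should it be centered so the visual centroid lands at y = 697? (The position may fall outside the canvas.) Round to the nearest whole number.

After adding the added block, total weight = 8 + 2 + 4 + 6 + 10 = 30.
Along y: (8754 + 10·y) / 30 = 697 (existing moment 8·544 + 2·771 + 4·439 + 6·184 = 8754) ⇒ y = (20910 − 8754) / 10 ≈ 1215.60.

y ≈ 1216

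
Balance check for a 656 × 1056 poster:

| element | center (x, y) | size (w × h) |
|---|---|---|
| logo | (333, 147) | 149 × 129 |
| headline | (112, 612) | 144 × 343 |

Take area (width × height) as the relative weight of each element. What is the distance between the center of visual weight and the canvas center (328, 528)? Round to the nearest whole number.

≈ 161

Taking area as weight: logo 149·129 = 19221, headline 144·343 = 49392. Sum 68613.
x-moment: 19221·333 + 49392·112 = 11932497; centroid 11932497/68613 ≈ 173.91.
y-moment: 19221·147 + 49392·612 = 33053391; centroid 33053391/68613 ≈ 481.74.
Offset from (328, 528): Δx ≈ -154.09, Δy ≈ -46.26; distance = √(Δx² + Δy²) ≈ 160.89.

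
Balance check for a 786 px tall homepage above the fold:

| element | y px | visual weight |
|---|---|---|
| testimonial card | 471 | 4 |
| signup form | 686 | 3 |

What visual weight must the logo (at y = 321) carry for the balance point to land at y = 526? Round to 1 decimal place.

w ≈ 1.3

Known weights sum to 4 + 3 = 7; their moment is 4·471 + 3·686 = 3942.
For the centroid to hit 526: (3942 + w·321) / (7 + w) = 526.
Solving: w = (526·7 − 3942) / (321 − 526) = -260 / -205 ≈ 1.27.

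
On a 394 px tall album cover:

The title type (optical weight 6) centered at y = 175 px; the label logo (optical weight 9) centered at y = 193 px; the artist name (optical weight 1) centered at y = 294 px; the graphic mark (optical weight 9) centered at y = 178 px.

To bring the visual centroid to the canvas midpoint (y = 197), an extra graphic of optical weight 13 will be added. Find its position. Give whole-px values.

y ≈ 216

After adding the extra graphic, total weight = 6 + 9 + 1 + 9 + 13 = 38.
y: need Σw·y = 38·197 = 7486. Existing = 6·175 + 9·193 + 1·294 + 9·178 = 4683. Remainder 2803 / 13 ≈ 215.62.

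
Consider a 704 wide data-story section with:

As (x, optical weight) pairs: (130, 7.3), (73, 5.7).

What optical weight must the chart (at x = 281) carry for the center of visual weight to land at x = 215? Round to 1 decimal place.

w ≈ 21.7

Known weights sum to 7.3 + 5.7 = 13.0; their moment is 7.3·130 + 5.7·73 = 1365.1.
Set Σw·x/Σw = 215: (1365.1 + 281w) = 215·(13.0 + w).
So w = (215·13.0 − 1365.1)/(281 − 215) = 1429.9/66 ≈ 21.67.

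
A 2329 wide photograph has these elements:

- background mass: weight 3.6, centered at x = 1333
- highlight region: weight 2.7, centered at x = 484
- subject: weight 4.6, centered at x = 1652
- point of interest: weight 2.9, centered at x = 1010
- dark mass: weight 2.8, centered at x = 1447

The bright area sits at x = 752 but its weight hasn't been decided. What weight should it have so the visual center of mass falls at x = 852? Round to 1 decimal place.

Existing Σw = 16.6 (3.6 + 2.7 + 4.6 + 2.9 + 2.8); existing moment 3.6·1333 + 2.7·484 + 4.6·1652 + 2.9·1010 + 2.8·1447 = 20685.4.
Balance at x = 852 requires (20685.4 + w·752) / (16.6 + w) = 852.
Solving: w = (852·16.6 − 20685.4) / (752 − 852) = -6542.2 / -100 ≈ 65.42.

w ≈ 65.4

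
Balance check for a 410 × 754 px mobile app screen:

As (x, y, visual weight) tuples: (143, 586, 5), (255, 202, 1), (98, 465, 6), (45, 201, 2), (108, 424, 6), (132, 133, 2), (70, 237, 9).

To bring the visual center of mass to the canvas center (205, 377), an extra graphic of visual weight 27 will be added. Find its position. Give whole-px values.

New total weight: (5 + 1 + 6 + 2 + 6 + 2 + 9) + 27 = 58.
x: need Σw·x = 58·205 = 11890. Existing = 5·143 + 1·255 + 6·98 + 2·45 + 6·108 + 2·132 + 9·70 = 3190. Remainder 8700 / 27 ≈ 322.22.
y: need Σw·y = 58·377 = 21866. Existing = 5·586 + 1·202 + 6·465 + 2·201 + 6·424 + 2·133 + 9·237 = 11267. Remainder 10599 / 27 ≈ 392.56.

(322, 393)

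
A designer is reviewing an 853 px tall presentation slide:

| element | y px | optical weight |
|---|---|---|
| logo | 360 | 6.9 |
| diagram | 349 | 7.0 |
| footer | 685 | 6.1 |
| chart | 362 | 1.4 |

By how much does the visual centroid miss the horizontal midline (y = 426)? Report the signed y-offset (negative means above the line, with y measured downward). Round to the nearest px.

≈ 23 px

Total weight = 6.9 + 7.0 + 6.1 + 1.4 = 21.4.
y: (6.9·360 + 7.0·349 + 6.1·685 + 1.4·362) / 21.4 = 9612.3 / 21.4 ≈ 449.17
Difference: 449.17 − 426 ≈ 23.17.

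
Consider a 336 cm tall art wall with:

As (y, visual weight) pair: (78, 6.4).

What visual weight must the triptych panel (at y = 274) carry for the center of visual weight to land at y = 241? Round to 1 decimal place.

w ≈ 31.6

Known: weight 6.4 with moment 6.4·78 = 499.2.
Set Σw·y/Σw = 241: (499.2 + 274w) = 241·(6.4 + w).
So w = (241·6.4 − 499.2)/(274 − 241) = 1043.2/33 ≈ 31.61.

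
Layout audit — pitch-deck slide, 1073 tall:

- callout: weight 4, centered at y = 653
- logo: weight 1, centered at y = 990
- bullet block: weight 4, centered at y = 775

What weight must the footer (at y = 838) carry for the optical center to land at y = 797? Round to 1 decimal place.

Fixed elements: Σw = 4 + 1 + 4 = 9, Σw·y = 4·653 + 1·990 + 4·775 = 6702.
Balance at y = 797 requires (6702 + w·838) / (9 + w) = 797.
So w = (797·9 − 6702)/(838 − 797) = 471/41 ≈ 11.49.

w ≈ 11.5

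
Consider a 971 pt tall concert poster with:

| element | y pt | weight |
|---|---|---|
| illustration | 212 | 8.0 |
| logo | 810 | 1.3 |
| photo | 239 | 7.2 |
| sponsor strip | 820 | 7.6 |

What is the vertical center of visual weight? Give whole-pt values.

y ≈ 444

Weights sum to 8.0 + 1.3 + 7.2 + 7.6 = 24.1.
y: (8.0·212 + 1.3·810 + 7.2·239 + 7.6·820) / 24.1 = 10701.8 / 24.1 ≈ 444.06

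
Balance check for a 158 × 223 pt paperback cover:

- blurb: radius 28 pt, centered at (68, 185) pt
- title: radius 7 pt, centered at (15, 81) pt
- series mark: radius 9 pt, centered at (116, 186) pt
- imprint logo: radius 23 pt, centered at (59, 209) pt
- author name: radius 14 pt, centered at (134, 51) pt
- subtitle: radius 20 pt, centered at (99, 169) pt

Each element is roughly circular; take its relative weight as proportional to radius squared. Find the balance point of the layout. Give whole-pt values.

r² weights: blurb 28² = 784, title 7² = 49, series mark 9² = 81, imprint logo 23² = 529, author name 14² = 196, subtitle 20² = 400. Total = 2039.
x: moment 160518 / weight 2039 ≈ 78.72
y: moment 352232 / weight 2039 ≈ 172.75

(79, 173)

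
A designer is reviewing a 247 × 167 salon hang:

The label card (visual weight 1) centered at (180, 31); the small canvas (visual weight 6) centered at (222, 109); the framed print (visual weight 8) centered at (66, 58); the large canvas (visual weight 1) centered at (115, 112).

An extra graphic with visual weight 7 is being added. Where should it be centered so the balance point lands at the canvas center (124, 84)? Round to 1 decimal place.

(99.6, 95.9)

After adding the extra graphic, total weight = 1 + 6 + 8 + 1 + 7 = 23.
x: need Σw·x = 23·124 = 2852. Existing = 1·180 + 6·222 + 8·66 + 1·115 = 2155. Remainder 697 / 7 ≈ 99.57.
y: need Σw·y = 23·84 = 1932. Existing = 1·31 + 6·109 + 8·58 + 1·112 = 1261. Remainder 671 / 7 ≈ 95.86.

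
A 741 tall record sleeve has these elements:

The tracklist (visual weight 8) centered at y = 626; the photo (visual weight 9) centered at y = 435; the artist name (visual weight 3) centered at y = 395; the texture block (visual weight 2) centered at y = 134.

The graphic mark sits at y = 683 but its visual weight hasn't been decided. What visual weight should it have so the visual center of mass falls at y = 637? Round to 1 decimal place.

Existing Σw = 22 (8 + 9 + 3 + 2); existing moment 8·626 + 9·435 + 3·395 + 2·134 = 10376.
Set Σw·y/Σw = 637: (10376 + 683w) = 637·(22 + w).
So w = (637·22 − 10376)/(683 − 637) = 3638/46 ≈ 79.09.

w ≈ 79.1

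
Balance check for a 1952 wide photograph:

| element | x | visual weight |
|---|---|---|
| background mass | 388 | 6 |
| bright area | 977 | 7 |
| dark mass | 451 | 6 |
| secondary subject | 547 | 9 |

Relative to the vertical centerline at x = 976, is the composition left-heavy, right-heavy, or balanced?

left-heavy

Weights sum to 6 + 7 + 6 + 9 = 28.
x: (6·388 + 7·977 + 6·451 + 9·547) / 28 = 16796 / 28 ≈ 599.86
599.9 lies left of the midline 976, so the layout is left-heavy.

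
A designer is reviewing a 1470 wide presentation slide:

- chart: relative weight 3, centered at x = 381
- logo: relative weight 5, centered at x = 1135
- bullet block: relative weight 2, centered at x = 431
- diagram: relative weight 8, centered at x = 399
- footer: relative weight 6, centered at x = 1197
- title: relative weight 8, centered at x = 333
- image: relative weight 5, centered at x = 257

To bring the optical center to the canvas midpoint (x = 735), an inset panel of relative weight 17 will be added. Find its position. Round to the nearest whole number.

New total weight: (3 + 5 + 2 + 8 + 6 + 8 + 5) + 17 = 54.
x: target moment 54×735 = 39690; current 3·381 + 5·1135 + 2·431 + 8·399 + 6·1197 + 8·333 + 5·257 = 22003; the inset panel supplies 17687, so x = 17687/17 ≈ 1040.41.

x ≈ 1040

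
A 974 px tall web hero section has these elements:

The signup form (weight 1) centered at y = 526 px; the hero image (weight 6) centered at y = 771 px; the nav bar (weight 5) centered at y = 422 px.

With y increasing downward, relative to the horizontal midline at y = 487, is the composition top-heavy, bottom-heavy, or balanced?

bottom-heavy

Weights sum to 1 + 6 + 5 = 12.
Σw·y = 1·526 + 6·771 + 5·422 = 7262, so ȳ = 7262/12 ≈ 605.17.
605.2 lies below (larger y than) the midline 487, so the layout is bottom-heavy.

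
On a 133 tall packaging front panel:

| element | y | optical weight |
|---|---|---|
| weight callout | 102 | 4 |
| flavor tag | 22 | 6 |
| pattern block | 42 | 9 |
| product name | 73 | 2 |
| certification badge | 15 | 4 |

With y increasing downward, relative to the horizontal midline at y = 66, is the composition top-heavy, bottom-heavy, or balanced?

Weights sum to 4 + 6 + 9 + 2 + 4 = 25.
y-moment: 4·102 + 6·22 + 9·42 + 2·73 + 4·15 = 1124; centroid 1124/25 ≈ 44.96.
45.0 lies above (smaller y than) the midline 66, so the layout is top-heavy.

top-heavy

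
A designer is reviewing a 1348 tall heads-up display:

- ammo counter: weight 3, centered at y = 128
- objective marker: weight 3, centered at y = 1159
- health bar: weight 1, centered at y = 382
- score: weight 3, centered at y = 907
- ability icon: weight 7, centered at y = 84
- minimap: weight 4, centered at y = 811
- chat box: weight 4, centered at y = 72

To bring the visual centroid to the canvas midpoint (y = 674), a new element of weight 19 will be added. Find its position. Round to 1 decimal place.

y ≈ 977.5

After adding the new element, total weight = 3 + 3 + 1 + 3 + 7 + 4 + 4 + 19 = 44.
y: need Σw·y = 44·674 = 29656. Existing = 3·128 + 3·1159 + 1·382 + 3·907 + 7·84 + 4·811 + 4·72 = 11084. Remainder 18572 / 19 ≈ 977.47.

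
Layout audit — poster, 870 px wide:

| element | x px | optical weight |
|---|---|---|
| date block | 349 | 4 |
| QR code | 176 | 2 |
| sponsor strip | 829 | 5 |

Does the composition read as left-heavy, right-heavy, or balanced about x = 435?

right-heavy

Total weight = 4 + 2 + 5 = 11.
x-moment: 4·349 + 2·176 + 5·829 = 5893; centroid 5893/11 ≈ 535.73.
535.7 vs midline 435 → right-heavy.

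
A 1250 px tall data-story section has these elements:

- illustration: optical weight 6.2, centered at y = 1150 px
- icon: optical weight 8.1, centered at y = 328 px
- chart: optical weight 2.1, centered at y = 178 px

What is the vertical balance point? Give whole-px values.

Σw = 6.2 + 8.1 + 2.1 = 16.4.
y-moment: 6.2·1150 + 8.1·328 + 2.1·178 = 10160.6; centroid 10160.6/16.4 ≈ 619.55.

y ≈ 620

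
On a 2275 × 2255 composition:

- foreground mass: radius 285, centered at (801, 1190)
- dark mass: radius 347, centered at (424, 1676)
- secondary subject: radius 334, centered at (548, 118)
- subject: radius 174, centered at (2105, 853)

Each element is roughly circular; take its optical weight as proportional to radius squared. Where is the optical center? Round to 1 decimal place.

Weights ∝ r²: foreground mass 285² = 81225, dark mass 347² = 120409, secondary subject 334² = 111556, subject 174² = 30276; Σw = 343466.
x-moment: 81225·801 + 120409·424 + 111556·548 + 30276·2105 = 240978309; centroid 240978309/343466 ≈ 701.61.
y-moment: 81225·1190 + 120409·1676 + 111556·118 + 30276·853 = 337452270; centroid 337452270/343466 ≈ 982.49.

(701.6, 982.5)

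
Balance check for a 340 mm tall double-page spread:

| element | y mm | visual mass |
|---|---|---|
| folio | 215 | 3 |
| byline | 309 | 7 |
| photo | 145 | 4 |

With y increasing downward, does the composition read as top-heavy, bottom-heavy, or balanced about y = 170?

Weights sum to 3 + 7 + 4 = 14.
y: (3·215 + 7·309 + 4·145) / 14 = 3388 / 14 ≈ 242.00
242.0 vs midline 170 → bottom-heavy.

bottom-heavy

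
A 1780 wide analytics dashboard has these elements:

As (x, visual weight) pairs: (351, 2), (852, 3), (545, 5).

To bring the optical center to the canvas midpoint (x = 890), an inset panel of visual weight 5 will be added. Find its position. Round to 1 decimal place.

x ≈ 1473.4

With the inset panel, Σw becomes 2 + 3 + 5 + 5 = 15.
Along x: (5983 + 5·x) / 15 = 890 (existing moment 2·351 + 3·852 + 5·545 = 5983) ⇒ x = (13350 − 5983) / 5 ≈ 1473.40.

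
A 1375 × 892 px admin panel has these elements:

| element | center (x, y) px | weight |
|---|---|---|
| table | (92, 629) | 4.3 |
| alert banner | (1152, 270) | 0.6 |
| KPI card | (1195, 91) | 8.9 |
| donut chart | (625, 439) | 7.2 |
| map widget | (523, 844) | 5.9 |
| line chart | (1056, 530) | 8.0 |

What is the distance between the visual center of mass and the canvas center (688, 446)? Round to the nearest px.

≈ 108 px

Σw = 4.3 + 0.6 + 8.9 + 7.2 + 5.9 + 8.0 = 34.9.
x: moment 27756.0 / weight 34.9 ≈ 795.30
Σw·y = 16057.0; ȳ = 16057.0/34.9 ≈ 460.09.
Relative to (688, 446): Δ = (107.30, 14.09); |Δ| = √(107.30² + 14.09²) ≈ 108.22.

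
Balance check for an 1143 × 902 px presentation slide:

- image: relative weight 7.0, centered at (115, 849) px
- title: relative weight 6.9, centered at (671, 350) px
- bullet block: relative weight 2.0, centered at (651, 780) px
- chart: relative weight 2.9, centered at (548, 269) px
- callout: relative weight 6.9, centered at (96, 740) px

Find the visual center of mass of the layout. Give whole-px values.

Weights sum to 7.0 + 6.9 + 2.0 + 2.9 + 6.9 = 25.7.
Σw·x = 7.0·115 + 6.9·671 + 2.0·651 + 2.9·548 + 6.9·96 = 8988.5, so x̄ = 8988.5/25.7 ≈ 349.75.
Σw·y = 7.0·849 + 6.9·350 + 2.0·780 + 2.9·269 + 6.9·740 = 15804.1, so ȳ = 15804.1/25.7 ≈ 614.95.

(350, 615)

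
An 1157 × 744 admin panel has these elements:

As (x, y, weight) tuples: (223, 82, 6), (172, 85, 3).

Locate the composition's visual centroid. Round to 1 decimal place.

(206.0, 83.0)

Weights sum to 6 + 3 = 9.
x: (6·223 + 3·172) / 9 = 1854 / 9 ≈ 206.00
y: (6·82 + 3·85) / 9 = 747 / 9 ≈ 83.00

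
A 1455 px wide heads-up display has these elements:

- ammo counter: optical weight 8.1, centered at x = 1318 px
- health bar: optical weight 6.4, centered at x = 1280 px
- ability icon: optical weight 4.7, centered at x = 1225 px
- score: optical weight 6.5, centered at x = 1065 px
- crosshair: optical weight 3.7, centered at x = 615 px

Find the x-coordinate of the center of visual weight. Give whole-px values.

x ≈ 1150

Total weight = 8.1 + 6.4 + 4.7 + 6.5 + 3.7 = 29.4.
x-moment: 8.1·1318 + 6.4·1280 + 4.7·1225 + 6.5·1065 + 3.7·615 = 33823.3; centroid 33823.3/29.4 ≈ 1150.45.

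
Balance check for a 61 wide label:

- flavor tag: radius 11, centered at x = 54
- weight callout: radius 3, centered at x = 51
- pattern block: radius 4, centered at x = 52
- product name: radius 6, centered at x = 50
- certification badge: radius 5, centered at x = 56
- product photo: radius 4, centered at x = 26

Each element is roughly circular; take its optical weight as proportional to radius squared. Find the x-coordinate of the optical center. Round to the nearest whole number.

r² weights: flavor tag 11² = 121, weight callout 3² = 9, pattern block 4² = 16, product name 6² = 36, certification badge 5² = 25, product photo 4² = 16. Total = 223.
Σw·x = 11441; x̄ = 11441/223 ≈ 51.30.

x ≈ 51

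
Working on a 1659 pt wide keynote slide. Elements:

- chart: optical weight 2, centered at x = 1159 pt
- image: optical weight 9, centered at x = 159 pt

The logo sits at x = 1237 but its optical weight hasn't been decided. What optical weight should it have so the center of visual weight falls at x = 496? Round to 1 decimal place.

w ≈ 2.3

Fixed elements: Σw = 2 + 9 = 11, Σw·x = 2·1159 + 9·159 = 3749.
Set Σw·x/Σw = 496: (3749 + 1237w) = 496·(11 + w).
So w = (496·11 − 3749)/(1237 − 496) = 1707/741 ≈ 2.30.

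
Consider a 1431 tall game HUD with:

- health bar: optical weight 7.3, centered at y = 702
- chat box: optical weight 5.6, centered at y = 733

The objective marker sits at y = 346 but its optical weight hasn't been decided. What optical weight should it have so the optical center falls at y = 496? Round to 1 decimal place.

w ≈ 18.9

Fixed elements: Σw = 7.3 + 5.6 = 12.9, Σw·y = 7.3·702 + 5.6·733 = 9229.4.
For the centroid to hit 496: (9229.4 + w·346) / (12.9 + w) = 496.
Rearranging, w·(346 − 496) = 496·12.9 − 9229.4 = -2831.0, so w ≈ -2831.0/-150 = 18.87.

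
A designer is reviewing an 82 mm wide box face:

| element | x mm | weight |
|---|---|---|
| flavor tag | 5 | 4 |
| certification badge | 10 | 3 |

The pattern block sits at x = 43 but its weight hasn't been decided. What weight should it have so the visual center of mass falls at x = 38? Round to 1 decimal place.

w ≈ 43.2

Known weights sum to 4 + 3 = 7; their moment is 4·5 + 3·10 = 50.
For the centroid to hit 38: (50 + w·43) / (7 + w) = 38.
So w = (38·7 − 50)/(43 − 38) = 216/5 ≈ 43.20.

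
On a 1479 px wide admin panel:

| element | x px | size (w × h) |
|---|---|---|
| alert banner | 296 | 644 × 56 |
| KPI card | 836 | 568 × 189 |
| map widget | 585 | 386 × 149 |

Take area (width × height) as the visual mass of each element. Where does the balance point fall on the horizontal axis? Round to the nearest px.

Taking area as weight: alert banner 644·56 = 36064, KPI card 568·189 = 107352, map widget 386·149 = 57514. Sum 200930.
x-moment: 36064·296 + 107352·836 + 57514·585 = 134066906; centroid 134066906/200930 ≈ 667.23.

x ≈ 667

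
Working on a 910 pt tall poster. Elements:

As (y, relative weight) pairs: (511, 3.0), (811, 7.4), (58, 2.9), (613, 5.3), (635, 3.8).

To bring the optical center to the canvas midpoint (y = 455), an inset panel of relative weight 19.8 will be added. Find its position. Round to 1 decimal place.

y ≈ 294.8

After adding the inset panel, total weight = 3.0 + 7.4 + 2.9 + 5.3 + 3.8 + 19.8 = 42.2.
y: need Σw·y = 42.2·455 = 19201.0. Existing = 3.0·511 + 7.4·811 + 2.9·58 + 5.3·613 + 3.8·635 = 13364.5. Remainder 5836.5 / 19.8 ≈ 294.77.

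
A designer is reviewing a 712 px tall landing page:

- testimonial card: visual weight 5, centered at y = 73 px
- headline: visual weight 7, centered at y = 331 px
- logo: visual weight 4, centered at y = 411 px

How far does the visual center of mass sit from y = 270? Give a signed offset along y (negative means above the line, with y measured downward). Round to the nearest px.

≈ 0 px

Weights sum to 5 + 7 + 4 = 16.
y: (5·73 + 7·331 + 4·411) / 16 = 4326 / 16 ≈ 270.38
Against y = 270, that's 270.38 − 270 = 0.38.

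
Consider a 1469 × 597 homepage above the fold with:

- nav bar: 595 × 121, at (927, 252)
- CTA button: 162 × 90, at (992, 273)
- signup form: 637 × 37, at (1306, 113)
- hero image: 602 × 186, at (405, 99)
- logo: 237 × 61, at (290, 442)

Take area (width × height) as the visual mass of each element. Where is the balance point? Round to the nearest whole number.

Taking area as weight: nav bar 595·121 = 71995, CTA button 162·90 = 14580, signup form 637·37 = 23569, hero image 602·186 = 111972, logo 237·61 = 14457. Sum 236573.
Σw·x = 71995·927 + 14580·992 + 23569·1306 + 111972·405 + 14457·290 = 161525029, so x̄ = 161525029/236573 ≈ 682.77.
Σw·y = 71995·252 + 14580·273 + 23569·113 + 111972·99 + 14457·442 = 42261599, so ȳ = 42261599/236573 ≈ 178.64.

(683, 179)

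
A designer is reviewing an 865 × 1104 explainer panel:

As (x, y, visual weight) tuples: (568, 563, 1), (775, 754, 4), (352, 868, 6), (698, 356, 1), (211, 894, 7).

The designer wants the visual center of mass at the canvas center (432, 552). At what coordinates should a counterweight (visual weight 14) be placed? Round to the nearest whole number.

After adding the counterweight, total weight = 1 + 4 + 6 + 1 + 7 + 14 = 33.
x: target moment 33×432 = 14256; current 1·568 + 4·775 + 6·352 + 1·698 + 7·211 = 7955; the counterweight supplies 6301, so x = 6301/14 ≈ 450.07.
y: target moment 33×552 = 18216; current 1·563 + 4·754 + 6·868 + 1·356 + 7·894 = 15401; the counterweight supplies 2815, so y = 2815/14 ≈ 201.07.

(450, 201)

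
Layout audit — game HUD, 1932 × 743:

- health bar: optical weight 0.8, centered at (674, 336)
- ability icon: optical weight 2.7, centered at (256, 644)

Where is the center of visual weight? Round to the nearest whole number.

(352, 574)

Total weight = 0.8 + 2.7 = 3.5.
Σw·x = 0.8·674 + 2.7·256 = 1230.4, so x̄ = 1230.4/3.5 ≈ 351.54.
Σw·y = 0.8·336 + 2.7·644 = 2007.6, so ȳ = 2007.6/3.5 ≈ 573.60.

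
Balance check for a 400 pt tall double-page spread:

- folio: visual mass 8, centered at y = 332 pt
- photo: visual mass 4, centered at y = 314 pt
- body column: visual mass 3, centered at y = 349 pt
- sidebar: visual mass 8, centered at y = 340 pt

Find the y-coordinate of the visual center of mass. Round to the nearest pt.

y ≈ 334

Weights sum to 8 + 4 + 3 + 8 = 23.
Σw·y = 8·332 + 4·314 + 3·349 + 8·340 = 7679, so ȳ = 7679/23 ≈ 333.87.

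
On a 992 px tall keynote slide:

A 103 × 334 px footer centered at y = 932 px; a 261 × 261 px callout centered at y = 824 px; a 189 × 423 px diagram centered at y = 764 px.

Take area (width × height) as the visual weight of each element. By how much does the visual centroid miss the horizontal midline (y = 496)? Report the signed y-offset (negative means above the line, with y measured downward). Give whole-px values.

≈ 322 px

Taking area as weight: footer 103·334 = 34402, callout 261·261 = 68121, diagram 189·423 = 79947. Sum 182470.
Σw·y = 34402·932 + 68121·824 + 79947·764 = 149273876, so ȳ = 149273876/182470 ≈ 818.07.
Difference: 818.07 − 496 ≈ 322.07.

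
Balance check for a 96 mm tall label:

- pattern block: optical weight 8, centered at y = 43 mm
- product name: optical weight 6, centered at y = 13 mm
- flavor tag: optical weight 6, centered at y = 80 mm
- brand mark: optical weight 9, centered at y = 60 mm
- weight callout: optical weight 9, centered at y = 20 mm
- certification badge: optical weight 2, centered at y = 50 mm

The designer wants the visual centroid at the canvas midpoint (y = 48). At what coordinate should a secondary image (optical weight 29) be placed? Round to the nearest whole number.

After adding the secondary image, total weight = 8 + 6 + 6 + 9 + 9 + 2 + 29 = 69.
y: target moment 69×48 = 3312; current 8·43 + 6·13 + 6·80 + 9·60 + 9·20 + 2·50 = 1722; the secondary image supplies 1590, so y = 1590/29 ≈ 54.83.

y ≈ 55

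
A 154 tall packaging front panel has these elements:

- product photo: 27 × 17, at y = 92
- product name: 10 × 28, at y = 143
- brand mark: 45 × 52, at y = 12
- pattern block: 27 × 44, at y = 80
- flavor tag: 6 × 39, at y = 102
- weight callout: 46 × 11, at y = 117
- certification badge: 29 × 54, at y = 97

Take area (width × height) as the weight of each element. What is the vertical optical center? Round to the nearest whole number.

y ≈ 67

Areas → weights: product photo 27·17 = 459, product name 10·28 = 280, brand mark 45·52 = 2340, pattern block 27·44 = 1188, flavor tag 6·39 = 234, weight callout 46·11 = 506, certification badge 29·54 = 1566; Σw = 6573.
y: moment 440360 / weight 6573 ≈ 67.00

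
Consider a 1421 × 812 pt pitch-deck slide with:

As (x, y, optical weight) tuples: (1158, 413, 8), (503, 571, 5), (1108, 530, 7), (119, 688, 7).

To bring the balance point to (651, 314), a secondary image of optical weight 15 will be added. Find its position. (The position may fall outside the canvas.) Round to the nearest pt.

(465, -100)

New total weight: (8 + 5 + 7 + 7) + 15 = 42.
Along x: (20368 + 15·x) / 42 = 651 (existing moment 8·1158 + 5·503 + 7·1108 + 7·119 = 20368) ⇒ x = (27342 − 20368) / 15 ≈ 464.93.
Along y: (14685 + 15·y) / 42 = 314 (existing moment 8·413 + 5·571 + 7·530 + 7·688 = 14685) ⇒ y = (13188 − 14685) / 15 ≈ -99.80.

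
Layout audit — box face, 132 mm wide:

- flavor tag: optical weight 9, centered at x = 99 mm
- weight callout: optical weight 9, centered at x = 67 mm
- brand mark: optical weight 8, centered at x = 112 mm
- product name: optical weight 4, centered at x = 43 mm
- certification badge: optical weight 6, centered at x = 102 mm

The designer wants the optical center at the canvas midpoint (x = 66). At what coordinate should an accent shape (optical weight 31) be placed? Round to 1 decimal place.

x ≈ 40.3

After adding the accent shape, total weight = 9 + 9 + 8 + 4 + 6 + 31 = 67.
x: need Σw·x = 67·66 = 4422. Existing = 9·99 + 9·67 + 8·112 + 4·43 + 6·102 = 3174. Remainder 1248 / 31 ≈ 40.26.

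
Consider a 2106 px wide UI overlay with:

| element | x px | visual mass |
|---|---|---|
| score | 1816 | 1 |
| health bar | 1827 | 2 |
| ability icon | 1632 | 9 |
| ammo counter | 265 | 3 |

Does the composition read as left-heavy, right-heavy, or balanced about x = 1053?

right-heavy

Weights sum to 1 + 2 + 9 + 3 = 15.
x: (1·1816 + 2·1827 + 9·1632 + 3·265) / 15 = 20953 / 15 ≈ 1396.87
1396.9 lies right of the midline 1053, so the layout is right-heavy.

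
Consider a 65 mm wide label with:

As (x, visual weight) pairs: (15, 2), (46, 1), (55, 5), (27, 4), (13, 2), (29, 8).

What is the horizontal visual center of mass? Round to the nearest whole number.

Σw = 2 + 1 + 5 + 4 + 2 + 8 = 22.
x-moment: 2·15 + 1·46 + 5·55 + 4·27 + 2·13 + 8·29 = 717; centroid 717/22 ≈ 32.59.

x ≈ 33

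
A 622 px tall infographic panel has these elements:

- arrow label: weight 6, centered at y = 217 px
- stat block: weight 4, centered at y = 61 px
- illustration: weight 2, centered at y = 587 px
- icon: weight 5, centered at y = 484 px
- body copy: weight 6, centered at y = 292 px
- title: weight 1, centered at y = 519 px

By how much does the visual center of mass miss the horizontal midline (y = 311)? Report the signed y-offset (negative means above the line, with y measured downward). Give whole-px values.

≈ -2 px

Σw = 6 + 4 + 2 + 5 + 6 + 1 = 24.
Σw·y = 7411; ȳ = 7411/24 ≈ 308.79.
Difference: 308.79 − 311 ≈ -2.21.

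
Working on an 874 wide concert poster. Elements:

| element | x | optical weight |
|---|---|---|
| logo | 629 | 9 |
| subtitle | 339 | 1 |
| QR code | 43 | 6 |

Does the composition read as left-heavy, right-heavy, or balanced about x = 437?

Total weight = 9 + 1 + 6 = 16.
x-moment: 9·629 + 1·339 + 6·43 = 6258; centroid 6258/16 ≈ 391.12.
391.1 lies left of the midline 437, so the layout is left-heavy.

left-heavy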